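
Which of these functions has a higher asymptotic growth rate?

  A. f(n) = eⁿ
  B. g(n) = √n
A

f(n) = eⁿ is O(eⁿ), while g(n) = √n is O(√n).
Since O(eⁿ) grows faster than O(√n), f(n) dominates.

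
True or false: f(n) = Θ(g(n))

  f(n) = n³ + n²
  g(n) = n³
True

f(n) = n³ + n² and g(n) = n³ are both O(n³).
Since they have the same asymptotic growth rate, f(n) = Θ(g(n)) is true.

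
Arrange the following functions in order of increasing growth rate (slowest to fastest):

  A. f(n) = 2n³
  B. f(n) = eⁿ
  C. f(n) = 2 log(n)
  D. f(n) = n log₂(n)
C < D < A < B

Comparing growth rates:
C = 2 log(n) is O(log n)
D = n log₂(n) is O(n log n)
A = 2n³ is O(n³)
B = eⁿ is O(eⁿ)

Therefore, the order from slowest to fastest is: C < D < A < B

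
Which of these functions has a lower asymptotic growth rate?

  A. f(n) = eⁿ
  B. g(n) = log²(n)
B

f(n) = eⁿ is O(eⁿ), while g(n) = log²(n) is O(log² n).
Since O(log² n) grows slower than O(eⁿ), g(n) is dominated.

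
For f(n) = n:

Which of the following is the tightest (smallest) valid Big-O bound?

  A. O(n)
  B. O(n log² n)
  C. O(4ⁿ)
A

f(n) = n is O(n).
All listed options are valid Big-O bounds (upper bounds),
but O(n) is the tightest (smallest valid bound).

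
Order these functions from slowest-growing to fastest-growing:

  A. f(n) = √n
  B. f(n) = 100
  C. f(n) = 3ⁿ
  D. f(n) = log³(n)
B < D < A < C

Comparing growth rates:
B = 100 is O(1)
D = log³(n) is O(log³ n)
A = √n is O(√n)
C = 3ⁿ is O(3ⁿ)

Therefore, the order from slowest to fastest is: B < D < A < C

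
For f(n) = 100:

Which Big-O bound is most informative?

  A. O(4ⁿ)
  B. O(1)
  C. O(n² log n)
B

f(n) = 100 is O(1).
All listed options are valid Big-O bounds (upper bounds),
but O(1) is the tightest (smallest valid bound).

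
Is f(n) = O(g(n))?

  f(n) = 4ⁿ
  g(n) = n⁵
False

f(n) = 4ⁿ is O(4ⁿ), and g(n) = n⁵ is O(n⁵).
Since O(4ⁿ) grows faster than O(n⁵), f(n) = O(g(n)) is false.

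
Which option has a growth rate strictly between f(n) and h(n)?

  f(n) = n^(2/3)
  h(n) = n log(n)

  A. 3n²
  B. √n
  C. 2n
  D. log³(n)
C

We need g(n) with n^(2/3) = o(g(n)) and g(n) = o(n log(n)), i.e. O(n^(2/3)) ≺ g ≺ O(n log n).
Check each option:
  A. 3n² — O(n²) does not grow strictly slower than h(n)
  B. √n — O(√n) does not grow strictly faster than f(n)
  C. 2n — O(n) is strictly between O(n^(2/3)) and O(n log n) ✓
  D. log³(n) — O(log³ n) does not grow strictly faster than f(n)

Only option C (2n) lies strictly between.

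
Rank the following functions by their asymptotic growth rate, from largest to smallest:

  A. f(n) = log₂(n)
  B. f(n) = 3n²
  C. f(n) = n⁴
C > B > A

Comparing growth rates:
C = n⁴ is O(n⁴)
B = 3n² is O(n²)
A = log₂(n) is O(log n)

Therefore, the order from fastest to slowest is: C > B > A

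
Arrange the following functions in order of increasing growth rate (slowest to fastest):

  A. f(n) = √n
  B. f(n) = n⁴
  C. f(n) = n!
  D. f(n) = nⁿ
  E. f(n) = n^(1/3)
E < A < B < C < D

Comparing growth rates:
E = n^(1/3) is O(n^(1/3))
A = √n is O(√n)
B = n⁴ is O(n⁴)
C = n! is O(n!)
D = nⁿ is O(nⁿ)

Therefore, the order from slowest to fastest is: E < A < B < C < D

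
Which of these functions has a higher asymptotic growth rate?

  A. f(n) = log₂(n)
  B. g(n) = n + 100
B

f(n) = log₂(n) is O(log n), while g(n) = n + 100 is O(n).
Since O(n) grows faster than O(log n), g(n) dominates.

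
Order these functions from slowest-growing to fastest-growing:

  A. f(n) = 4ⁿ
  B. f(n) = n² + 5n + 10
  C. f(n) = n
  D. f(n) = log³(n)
D < C < B < A

Comparing growth rates:
D = log³(n) is O(log³ n)
C = n is O(n)
B = n² + 5n + 10 is O(n²)
A = 4ⁿ is O(4ⁿ)

Therefore, the order from slowest to fastest is: D < C < B < A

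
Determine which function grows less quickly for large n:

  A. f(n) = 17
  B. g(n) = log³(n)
A

f(n) = 17 is O(1), while g(n) = log³(n) is O(log³ n).
Since O(1) grows slower than O(log³ n), f(n) is dominated.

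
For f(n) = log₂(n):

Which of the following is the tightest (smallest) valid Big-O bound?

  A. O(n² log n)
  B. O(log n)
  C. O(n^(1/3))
B

f(n) = log₂(n) is O(log n).
All listed options are valid Big-O bounds (upper bounds),
but O(log n) is the tightest (smallest valid bound).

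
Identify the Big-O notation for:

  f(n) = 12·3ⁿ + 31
O(3ⁿ)

The dominant term in 12·3ⁿ + 31 is 12·3ⁿ, which is Θ(3ⁿ).
Lower-order terms (31) are asymptotically negligible.
Constants are absorbed, so the tightest bound is O(3ⁿ).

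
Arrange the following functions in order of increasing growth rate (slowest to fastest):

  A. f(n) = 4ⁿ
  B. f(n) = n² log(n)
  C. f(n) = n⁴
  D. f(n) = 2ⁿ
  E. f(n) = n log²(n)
E < B < C < D < A

Comparing growth rates:
E = n log²(n) is O(n log² n)
B = n² log(n) is O(n² log n)
C = n⁴ is O(n⁴)
D = 2ⁿ is O(2ⁿ)
A = 4ⁿ is O(4ⁿ)

Therefore, the order from slowest to fastest is: E < B < C < D < A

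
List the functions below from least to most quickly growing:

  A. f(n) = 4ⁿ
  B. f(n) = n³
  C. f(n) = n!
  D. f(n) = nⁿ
B < A < C < D

Comparing growth rates:
B = n³ is O(n³)
A = 4ⁿ is O(4ⁿ)
C = n! is O(n!)
D = nⁿ is O(nⁿ)

Therefore, the order from slowest to fastest is: B < A < C < D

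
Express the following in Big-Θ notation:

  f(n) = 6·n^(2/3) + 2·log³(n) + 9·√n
Θ(n^(2/3))

Order the terms by growth rate: 2·log³(n) ≺ 9·√n ≺ 6·n^(2/3).
The fastest-growing term 6·n^(2/3) dominates as n → ∞; dropping its constant factor gives Θ(n^(2/3)).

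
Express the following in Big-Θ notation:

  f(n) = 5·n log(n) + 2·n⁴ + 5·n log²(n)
Θ(n⁴)

Order the terms by growth rate: 5·n log(n) ≺ 5·n log²(n) ≺ 2·n⁴.
The fastest-growing term 2·n⁴ dominates as n → ∞; dropping its constant factor gives Θ(n⁴).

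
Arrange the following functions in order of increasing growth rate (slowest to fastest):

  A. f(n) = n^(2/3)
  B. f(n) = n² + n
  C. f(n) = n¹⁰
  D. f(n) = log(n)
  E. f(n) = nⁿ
D < A < B < C < E

Comparing growth rates:
D = log(n) is O(log n)
A = n^(2/3) is O(n^(2/3))
B = n² + n is O(n²)
C = n¹⁰ is O(n¹⁰)
E = nⁿ is O(nⁿ)

Therefore, the order from slowest to fastest is: D < A < B < C < E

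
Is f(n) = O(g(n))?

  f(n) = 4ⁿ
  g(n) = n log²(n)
False

f(n) = 4ⁿ is O(4ⁿ), and g(n) = n log²(n) is O(n log² n).
Since O(4ⁿ) grows faster than O(n log² n), f(n) = O(g(n)) is false.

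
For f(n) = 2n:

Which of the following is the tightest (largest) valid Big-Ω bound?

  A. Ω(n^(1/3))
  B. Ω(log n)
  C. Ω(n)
C

f(n) = 2n is Ω(n).
All listed options are valid Big-Ω bounds (lower bounds),
but Ω(n) is the tightest (largest valid bound).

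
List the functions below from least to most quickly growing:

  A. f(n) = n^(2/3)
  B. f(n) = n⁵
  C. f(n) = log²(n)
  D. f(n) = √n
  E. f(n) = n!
C < D < A < B < E

Comparing growth rates:
C = log²(n) is O(log² n)
D = √n is O(√n)
A = n^(2/3) is O(n^(2/3))
B = n⁵ is O(n⁵)
E = n! is O(n!)

Therefore, the order from slowest to fastest is: C < D < A < B < E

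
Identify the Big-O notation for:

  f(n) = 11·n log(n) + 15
O(n log n)

The dominant term in 11·n log(n) + 15 is 11·n log(n), which is Θ(n log n).
Lower-order terms (15) are asymptotically negligible.
Constants are absorbed, so the tightest bound is O(n log n).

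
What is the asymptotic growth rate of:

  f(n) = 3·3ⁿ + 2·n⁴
Θ(3ⁿ)

Order the terms by growth rate: 2·n⁴ ≺ 3·3ⁿ.
The fastest-growing term 3·3ⁿ dominates as n → ∞; dropping its constant factor gives Θ(3ⁿ).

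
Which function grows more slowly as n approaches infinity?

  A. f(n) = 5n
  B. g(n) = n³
A

f(n) = 5n is O(n), while g(n) = n³ is O(n³).
Since O(n) grows slower than O(n³), f(n) is dominated.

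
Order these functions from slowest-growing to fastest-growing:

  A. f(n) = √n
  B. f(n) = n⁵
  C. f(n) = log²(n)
C < A < B

Comparing growth rates:
C = log²(n) is O(log² n)
A = √n is O(√n)
B = n⁵ is O(n⁵)

Therefore, the order from slowest to fastest is: C < A < B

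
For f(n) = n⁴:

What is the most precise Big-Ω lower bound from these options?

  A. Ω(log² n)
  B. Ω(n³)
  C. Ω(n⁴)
C

f(n) = n⁴ is Ω(n⁴).
All listed options are valid Big-Ω bounds (lower bounds),
but Ω(n⁴) is the tightest (largest valid bound).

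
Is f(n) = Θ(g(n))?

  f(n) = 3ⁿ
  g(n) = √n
False

f(n) = 3ⁿ is O(3ⁿ), and g(n) = √n is O(√n).
Since they have different growth rates, f(n) = Θ(g(n)) is false.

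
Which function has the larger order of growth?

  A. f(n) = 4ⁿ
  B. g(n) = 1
A

f(n) = 4ⁿ is O(4ⁿ), while g(n) = 1 is O(1).
Since O(4ⁿ) grows faster than O(1), f(n) dominates.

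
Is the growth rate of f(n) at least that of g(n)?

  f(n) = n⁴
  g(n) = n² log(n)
True

f(n) = n⁴ is O(n⁴), and g(n) = n² log(n) is O(n² log n).
Since O(n⁴) grows at least as fast as O(n² log n), f(n) = Ω(g(n)) is true.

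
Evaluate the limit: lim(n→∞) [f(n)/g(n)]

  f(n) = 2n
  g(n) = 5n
2/5

Since 2n and 5n have the same growth rate (O(n)),
the ratio converges to a constant: 2/5.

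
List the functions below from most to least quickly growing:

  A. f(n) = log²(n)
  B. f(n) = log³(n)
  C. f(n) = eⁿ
C > B > A

Comparing growth rates:
C = eⁿ is O(eⁿ)
B = log³(n) is O(log³ n)
A = log²(n) is O(log² n)

Therefore, the order from fastest to slowest is: C > B > A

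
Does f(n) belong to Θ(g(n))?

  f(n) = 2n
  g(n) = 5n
True

f(n) = 2n and g(n) = 5n are both O(n).
Since they have the same asymptotic growth rate, f(n) = Θ(g(n)) is true.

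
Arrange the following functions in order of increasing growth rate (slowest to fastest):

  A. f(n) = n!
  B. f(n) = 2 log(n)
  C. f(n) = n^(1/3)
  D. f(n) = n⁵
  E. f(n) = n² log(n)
B < C < E < D < A

Comparing growth rates:
B = 2 log(n) is O(log n)
C = n^(1/3) is O(n^(1/3))
E = n² log(n) is O(n² log n)
D = n⁵ is O(n⁵)
A = n! is O(n!)

Therefore, the order from slowest to fastest is: B < C < E < D < A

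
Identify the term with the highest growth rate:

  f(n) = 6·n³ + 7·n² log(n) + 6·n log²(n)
6·n³

Looking at each term:
  - 6·n³ is O(n³)
  - 7·n² log(n) is O(n² log n)
  - 6·n log²(n) is O(n log² n)

The term 6·n³ (O(n³)) grows fastest and dominates all others.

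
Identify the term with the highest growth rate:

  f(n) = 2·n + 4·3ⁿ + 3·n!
3·n!

Looking at each term:
  - 2·n is O(n)
  - 4·3ⁿ is O(3ⁿ)
  - 3·n! is O(n!)

The term 3·n! (O(n!)) grows fastest and dominates all others.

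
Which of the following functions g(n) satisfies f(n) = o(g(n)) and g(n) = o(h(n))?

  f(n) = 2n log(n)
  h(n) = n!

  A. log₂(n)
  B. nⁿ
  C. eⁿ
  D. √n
C

We need g(n) with 2n log(n) = o(g(n)) and g(n) = o(n!), i.e. O(n log n) ≺ g ≺ O(n!).
Check each option:
  A. log₂(n) — O(log n) does not grow strictly faster than f(n)
  B. nⁿ — O(nⁿ) does not grow strictly slower than h(n)
  C. eⁿ — O(eⁿ) is strictly between O(n log n) and O(n!) ✓
  D. √n — O(√n) does not grow strictly faster than f(n)

Only option C (eⁿ) lies strictly between.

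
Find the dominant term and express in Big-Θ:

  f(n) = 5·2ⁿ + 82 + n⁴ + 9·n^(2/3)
Θ(2ⁿ)

Order the terms by growth rate: 82 ≺ 9·n^(2/3) ≺ n⁴ ≺ 5·2ⁿ.
The fastest-growing term 5·2ⁿ dominates as n → ∞; dropping its constant factor gives Θ(2ⁿ).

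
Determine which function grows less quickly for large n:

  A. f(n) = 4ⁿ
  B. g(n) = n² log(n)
B

f(n) = 4ⁿ is O(4ⁿ), while g(n) = n² log(n) is O(n² log n).
Since O(n² log n) grows slower than O(4ⁿ), g(n) is dominated.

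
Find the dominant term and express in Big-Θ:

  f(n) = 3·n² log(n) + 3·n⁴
Θ(n⁴)

Order the terms by growth rate: 3·n² log(n) ≺ 3·n⁴.
The fastest-growing term 3·n⁴ dominates as n → ∞; dropping its constant factor gives Θ(n⁴).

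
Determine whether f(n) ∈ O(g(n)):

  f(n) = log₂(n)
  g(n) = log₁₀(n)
True

f(n) = log₂(n) and g(n) = log₁₀(n) are both O(log n).
Big-O permits equal growth rates (f ≤ c·g for some c), so f(n) = O(g(n)) is true.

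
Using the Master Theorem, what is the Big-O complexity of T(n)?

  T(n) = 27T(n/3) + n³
Θ(n³ log n)

Master Theorem: a = 27, b = 3, f(n) = n³.
Compute the critical exponent d = log₃(27) = 3.
Compare f(n) = Θ(n³) against n^d:
  k = 3 = d, so f(n) = Θ(n^d) — Case 2.
  Work is balanced across levels: T(n) = Θ(n^d log n) = Θ(n³ log n).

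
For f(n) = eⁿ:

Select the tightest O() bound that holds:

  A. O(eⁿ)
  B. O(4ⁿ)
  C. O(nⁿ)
A

f(n) = eⁿ is O(eⁿ).
All listed options are valid Big-O bounds (upper bounds),
but O(eⁿ) is the tightest (smallest valid bound).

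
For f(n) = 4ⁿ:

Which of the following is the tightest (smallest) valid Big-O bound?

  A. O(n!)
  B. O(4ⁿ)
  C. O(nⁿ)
B

f(n) = 4ⁿ is O(4ⁿ).
All listed options are valid Big-O bounds (upper bounds),
but O(4ⁿ) is the tightest (smallest valid bound).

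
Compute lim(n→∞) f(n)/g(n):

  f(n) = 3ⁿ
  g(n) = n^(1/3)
∞

Since 3ⁿ (O(3ⁿ)) grows faster than n^(1/3) (O(n^(1/3))),
the ratio f(n)/g(n) → ∞ as n → ∞.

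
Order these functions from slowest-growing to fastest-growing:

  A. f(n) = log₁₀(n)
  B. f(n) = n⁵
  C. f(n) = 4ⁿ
A < B < C

Comparing growth rates:
A = log₁₀(n) is O(log n)
B = n⁵ is O(n⁵)
C = 4ⁿ is O(4ⁿ)

Therefore, the order from slowest to fastest is: A < B < C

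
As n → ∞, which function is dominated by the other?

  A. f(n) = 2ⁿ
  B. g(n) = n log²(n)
B

f(n) = 2ⁿ is O(2ⁿ), while g(n) = n log²(n) is O(n log² n).
Since O(n log² n) grows slower than O(2ⁿ), g(n) is dominated.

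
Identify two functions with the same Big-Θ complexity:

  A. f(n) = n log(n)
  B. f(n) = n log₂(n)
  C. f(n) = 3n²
A and B

Examining each function:
  A. n log(n) is O(n log n)
  B. n log₂(n) is O(n log n)
  C. 3n² is O(n²)

Functions A and B both have the same complexity class.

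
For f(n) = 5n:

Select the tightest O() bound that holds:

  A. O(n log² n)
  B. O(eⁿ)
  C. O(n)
C

f(n) = 5n is O(n).
All listed options are valid Big-O bounds (upper bounds),
but O(n) is the tightest (smallest valid bound).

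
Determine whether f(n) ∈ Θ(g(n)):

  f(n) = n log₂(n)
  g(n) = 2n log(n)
True

f(n) = n log₂(n) and g(n) = 2n log(n) are both O(n log n).
Since they have the same asymptotic growth rate, f(n) = Θ(g(n)) is true.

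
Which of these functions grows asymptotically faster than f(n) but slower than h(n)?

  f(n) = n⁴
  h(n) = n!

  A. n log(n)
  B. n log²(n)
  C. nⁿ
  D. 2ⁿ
D

We need g(n) with n⁴ = o(g(n)) and g(n) = o(n!), i.e. O(n⁴) ≺ g ≺ O(n!).
Check each option:
  A. n log(n) — O(n log n) does not grow strictly faster than f(n)
  B. n log²(n) — O(n log² n) does not grow strictly faster than f(n)
  C. nⁿ — O(nⁿ) does not grow strictly slower than h(n)
  D. 2ⁿ — O(2ⁿ) is strictly between O(n⁴) and O(n!) ✓

Only option D (2ⁿ) lies strictly between.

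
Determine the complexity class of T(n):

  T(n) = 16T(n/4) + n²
Θ(n² log n)

Master Theorem: a = 16, b = 4, f(n) = n².
Compute the critical exponent d = log₄(16) = 2.
Compare f(n) = Θ(n²) against n^d:
  k = 2 = d, so f(n) = Θ(n^d) — Case 2.
  Work is balanced across levels: T(n) = Θ(n^d log n) = Θ(n² log n).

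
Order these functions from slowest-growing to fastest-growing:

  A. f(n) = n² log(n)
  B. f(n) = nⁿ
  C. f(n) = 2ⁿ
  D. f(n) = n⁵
A < D < C < B

Comparing growth rates:
A = n² log(n) is O(n² log n)
D = n⁵ is O(n⁵)
C = 2ⁿ is O(2ⁿ)
B = nⁿ is O(nⁿ)

Therefore, the order from slowest to fastest is: A < D < C < B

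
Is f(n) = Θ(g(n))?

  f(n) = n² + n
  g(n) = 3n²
True

f(n) = n² + n and g(n) = 3n² are both O(n²).
Since they have the same asymptotic growth rate, f(n) = Θ(g(n)) is true.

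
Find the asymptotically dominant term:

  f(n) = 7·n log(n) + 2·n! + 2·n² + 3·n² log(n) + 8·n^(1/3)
2·n!

Looking at each term:
  - 7·n log(n) is O(n log n)
  - 2·n! is O(n!)
  - 2·n² is O(n²)
  - 3·n² log(n) is O(n² log n)
  - 8·n^(1/3) is O(n^(1/3))

The term 2·n! (O(n!)) grows fastest and dominates all others.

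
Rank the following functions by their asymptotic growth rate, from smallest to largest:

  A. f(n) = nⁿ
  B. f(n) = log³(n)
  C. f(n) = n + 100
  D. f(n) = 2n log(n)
B < C < D < A

Comparing growth rates:
B = log³(n) is O(log³ n)
C = n + 100 is O(n)
D = 2n log(n) is O(n log n)
A = nⁿ is O(nⁿ)

Therefore, the order from slowest to fastest is: B < C < D < A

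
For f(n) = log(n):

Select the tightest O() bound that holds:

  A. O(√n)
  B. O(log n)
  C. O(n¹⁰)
B

f(n) = log(n) is O(log n).
All listed options are valid Big-O bounds (upper bounds),
but O(log n) is the tightest (smallest valid bound).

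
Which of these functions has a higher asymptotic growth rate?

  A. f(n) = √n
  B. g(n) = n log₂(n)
B

f(n) = √n is O(√n), while g(n) = n log₂(n) is O(n log n).
Since O(n log n) grows faster than O(√n), g(n) dominates.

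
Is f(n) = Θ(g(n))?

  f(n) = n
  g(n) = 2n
True

f(n) = n and g(n) = 2n are both O(n).
Since they have the same asymptotic growth rate, f(n) = Θ(g(n)) is true.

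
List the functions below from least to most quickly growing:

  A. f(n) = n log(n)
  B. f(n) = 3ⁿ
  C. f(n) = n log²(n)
A < C < B

Comparing growth rates:
A = n log(n) is O(n log n)
C = n log²(n) is O(n log² n)
B = 3ⁿ is O(3ⁿ)

Therefore, the order from slowest to fastest is: A < C < B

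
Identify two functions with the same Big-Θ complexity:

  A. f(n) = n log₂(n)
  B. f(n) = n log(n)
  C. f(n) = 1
A and B

Examining each function:
  A. n log₂(n) is O(n log n)
  B. n log(n) is O(n log n)
  C. 1 is O(1)

Functions A and B both have the same complexity class.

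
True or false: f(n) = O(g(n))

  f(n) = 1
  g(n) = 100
True

f(n) = 1 and g(n) = 100 are both O(1).
Big-O permits equal growth rates (f ≤ c·g for some c), so f(n) = O(g(n)) is true.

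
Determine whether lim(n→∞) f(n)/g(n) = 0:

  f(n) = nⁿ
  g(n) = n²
False

f(n) = nⁿ is O(nⁿ), and g(n) = n² is O(n²).
Since O(nⁿ) grows faster than or equal to O(n²), f(n) = o(g(n)) is false.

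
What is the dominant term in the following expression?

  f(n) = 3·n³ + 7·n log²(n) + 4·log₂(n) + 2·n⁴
2·n⁴

Looking at each term:
  - 3·n³ is O(n³)
  - 7·n log²(n) is O(n log² n)
  - 4·log₂(n) is O(log n)
  - 2·n⁴ is O(n⁴)

The term 2·n⁴ (O(n⁴)) grows fastest and dominates all others.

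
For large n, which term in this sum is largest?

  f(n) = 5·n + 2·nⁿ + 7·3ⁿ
2·nⁿ

Looking at each term:
  - 5·n is O(n)
  - 2·nⁿ is O(nⁿ)
  - 7·3ⁿ is O(3ⁿ)

The term 2·nⁿ (O(nⁿ)) grows fastest and dominates all others.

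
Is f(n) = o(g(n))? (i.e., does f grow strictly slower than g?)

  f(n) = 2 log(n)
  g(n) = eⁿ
True

f(n) = 2 log(n) is O(log n), and g(n) = eⁿ is O(eⁿ).
Since O(log n) grows strictly slower than O(eⁿ), f(n) = o(g(n)) is true.
This means lim(n→∞) f(n)/g(n) = 0.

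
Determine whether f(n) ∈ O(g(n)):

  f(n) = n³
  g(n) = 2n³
True

f(n) = n³ and g(n) = 2n³ are both O(n³).
Big-O permits equal growth rates (f ≤ c·g for some c), so f(n) = O(g(n)) is true.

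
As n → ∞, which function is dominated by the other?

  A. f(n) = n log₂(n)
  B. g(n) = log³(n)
B

f(n) = n log₂(n) is O(n log n), while g(n) = log³(n) is O(log³ n).
Since O(log³ n) grows slower than O(n log n), g(n) is dominated.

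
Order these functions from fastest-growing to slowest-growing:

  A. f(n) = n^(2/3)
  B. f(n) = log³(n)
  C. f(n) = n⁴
C > A > B

Comparing growth rates:
C = n⁴ is O(n⁴)
A = n^(2/3) is O(n^(2/3))
B = log³(n) is O(log³ n)

Therefore, the order from fastest to slowest is: C > A > B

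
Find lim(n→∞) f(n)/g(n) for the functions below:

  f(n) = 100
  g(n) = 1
100

Since 100 and 1 have the same growth rate (O(1)),
the ratio converges to a constant: 100.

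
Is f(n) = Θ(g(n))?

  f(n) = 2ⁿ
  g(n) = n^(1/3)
False

f(n) = 2ⁿ is O(2ⁿ), and g(n) = n^(1/3) is O(n^(1/3)).
Since they have different growth rates, f(n) = Θ(g(n)) is false.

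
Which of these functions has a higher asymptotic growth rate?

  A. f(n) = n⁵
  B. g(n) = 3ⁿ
B

f(n) = n⁵ is O(n⁵), while g(n) = 3ⁿ is O(3ⁿ).
Since O(3ⁿ) grows faster than O(n⁵), g(n) dominates.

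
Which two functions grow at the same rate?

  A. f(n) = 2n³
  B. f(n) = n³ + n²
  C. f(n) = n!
A and B

Examining each function:
  A. 2n³ is O(n³)
  B. n³ + n² is O(n³)
  C. n! is O(n!)

Functions A and B both have the same complexity class.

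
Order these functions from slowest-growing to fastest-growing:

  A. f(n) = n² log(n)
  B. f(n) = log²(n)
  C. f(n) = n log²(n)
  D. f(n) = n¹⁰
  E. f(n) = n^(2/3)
B < E < C < A < D

Comparing growth rates:
B = log²(n) is O(log² n)
E = n^(2/3) is O(n^(2/3))
C = n log²(n) is O(n log² n)
A = n² log(n) is O(n² log n)
D = n¹⁰ is O(n¹⁰)

Therefore, the order from slowest to fastest is: B < E < C < A < D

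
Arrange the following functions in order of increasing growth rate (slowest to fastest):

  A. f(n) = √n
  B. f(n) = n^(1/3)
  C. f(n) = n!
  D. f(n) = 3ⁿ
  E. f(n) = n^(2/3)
B < A < E < D < C

Comparing growth rates:
B = n^(1/3) is O(n^(1/3))
A = √n is O(√n)
E = n^(2/3) is O(n^(2/3))
D = 3ⁿ is O(3ⁿ)
C = n! is O(n!)

Therefore, the order from slowest to fastest is: B < A < E < D < C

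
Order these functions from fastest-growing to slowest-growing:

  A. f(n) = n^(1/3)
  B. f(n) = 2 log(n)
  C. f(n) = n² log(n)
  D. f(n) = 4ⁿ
D > C > A > B

Comparing growth rates:
D = 4ⁿ is O(4ⁿ)
C = n² log(n) is O(n² log n)
A = n^(1/3) is O(n^(1/3))
B = 2 log(n) is O(log n)

Therefore, the order from fastest to slowest is: D > C > A > B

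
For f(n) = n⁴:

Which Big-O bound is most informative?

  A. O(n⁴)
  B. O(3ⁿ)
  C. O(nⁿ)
A

f(n) = n⁴ is O(n⁴).
All listed options are valid Big-O bounds (upper bounds),
but O(n⁴) is the tightest (smallest valid bound).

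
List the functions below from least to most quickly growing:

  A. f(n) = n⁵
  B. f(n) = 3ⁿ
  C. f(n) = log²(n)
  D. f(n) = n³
C < D < A < B

Comparing growth rates:
C = log²(n) is O(log² n)
D = n³ is O(n³)
A = n⁵ is O(n⁵)
B = 3ⁿ is O(3ⁿ)

Therefore, the order from slowest to fastest is: C < D < A < B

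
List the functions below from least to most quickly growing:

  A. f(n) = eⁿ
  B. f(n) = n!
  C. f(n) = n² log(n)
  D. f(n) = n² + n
D < C < A < B

Comparing growth rates:
D = n² + n is O(n²)
C = n² log(n) is O(n² log n)
A = eⁿ is O(eⁿ)
B = n! is O(n!)

Therefore, the order from slowest to fastest is: D < C < A < B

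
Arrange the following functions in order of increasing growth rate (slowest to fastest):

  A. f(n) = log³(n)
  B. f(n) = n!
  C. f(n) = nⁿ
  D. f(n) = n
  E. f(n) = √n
A < E < D < B < C

Comparing growth rates:
A = log³(n) is O(log³ n)
E = √n is O(√n)
D = n is O(n)
B = n! is O(n!)
C = nⁿ is O(nⁿ)

Therefore, the order from slowest to fastest is: A < E < D < B < C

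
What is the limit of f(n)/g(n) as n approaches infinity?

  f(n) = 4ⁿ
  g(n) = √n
∞

Since 4ⁿ (O(4ⁿ)) grows faster than √n (O(√n)),
the ratio f(n)/g(n) → ∞ as n → ∞.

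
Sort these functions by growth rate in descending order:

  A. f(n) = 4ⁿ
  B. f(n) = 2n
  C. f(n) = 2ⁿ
A > C > B

Comparing growth rates:
A = 4ⁿ is O(4ⁿ)
C = 2ⁿ is O(2ⁿ)
B = 2n is O(n)

Therefore, the order from fastest to slowest is: A > C > B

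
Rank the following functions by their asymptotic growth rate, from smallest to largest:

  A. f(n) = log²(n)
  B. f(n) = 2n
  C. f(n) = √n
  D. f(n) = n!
A < C < B < D

Comparing growth rates:
A = log²(n) is O(log² n)
C = √n is O(√n)
B = 2n is O(n)
D = n! is O(n!)

Therefore, the order from slowest to fastest is: A < C < B < D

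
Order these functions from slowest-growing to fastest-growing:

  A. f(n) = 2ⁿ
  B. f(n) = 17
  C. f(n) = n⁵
B < C < A

Comparing growth rates:
B = 17 is O(1)
C = n⁵ is O(n⁵)
A = 2ⁿ is O(2ⁿ)

Therefore, the order from slowest to fastest is: B < C < A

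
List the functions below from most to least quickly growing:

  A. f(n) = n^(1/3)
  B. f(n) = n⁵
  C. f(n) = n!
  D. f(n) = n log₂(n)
C > B > D > A

Comparing growth rates:
C = n! is O(n!)
B = n⁵ is O(n⁵)
D = n log₂(n) is O(n log n)
A = n^(1/3) is O(n^(1/3))

Therefore, the order from fastest to slowest is: C > B > D > A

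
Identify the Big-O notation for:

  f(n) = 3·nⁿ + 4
O(nⁿ)

The dominant term in 3·nⁿ + 4 is 3·nⁿ, which is Θ(nⁿ).
Lower-order terms (4) are asymptotically negligible.
Constants are absorbed, so the tightest bound is O(nⁿ).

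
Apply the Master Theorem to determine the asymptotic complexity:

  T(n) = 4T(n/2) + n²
Θ(n² log n)

Master Theorem: a = 4, b = 2, f(n) = n².
Compute the critical exponent d = log₂(4) = 2.
Compare f(n) = Θ(n²) against n^d:
  k = 2 = d, so f(n) = Θ(n^d) — Case 2.
  Work is balanced across levels: T(n) = Θ(n^d log n) = Θ(n² log n).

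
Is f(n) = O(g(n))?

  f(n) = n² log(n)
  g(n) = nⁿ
True

f(n) = n² log(n) is O(n² log n), and g(n) = nⁿ is O(nⁿ).
Since O(n² log n) ⊆ O(nⁿ) (f grows no faster than g), f(n) = O(g(n)) is true.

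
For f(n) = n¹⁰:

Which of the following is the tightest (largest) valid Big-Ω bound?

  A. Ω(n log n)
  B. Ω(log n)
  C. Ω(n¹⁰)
C

f(n) = n¹⁰ is Ω(n¹⁰).
All listed options are valid Big-Ω bounds (lower bounds),
but Ω(n¹⁰) is the tightest (largest valid bound).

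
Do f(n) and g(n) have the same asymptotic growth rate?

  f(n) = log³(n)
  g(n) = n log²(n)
False

f(n) = log³(n) is O(log³ n), and g(n) = n log²(n) is O(n log² n).
Since they have different growth rates, f(n) = Θ(g(n)) is false.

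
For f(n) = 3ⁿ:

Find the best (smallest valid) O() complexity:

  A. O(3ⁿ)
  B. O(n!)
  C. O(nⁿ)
A

f(n) = 3ⁿ is O(3ⁿ).
All listed options are valid Big-O bounds (upper bounds),
but O(3ⁿ) is the tightest (smallest valid bound).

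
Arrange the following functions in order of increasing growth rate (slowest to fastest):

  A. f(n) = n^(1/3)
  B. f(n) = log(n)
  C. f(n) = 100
C < B < A

Comparing growth rates:
C = 100 is O(1)
B = log(n) is O(log n)
A = n^(1/3) is O(n^(1/3))

Therefore, the order from slowest to fastest is: C < B < A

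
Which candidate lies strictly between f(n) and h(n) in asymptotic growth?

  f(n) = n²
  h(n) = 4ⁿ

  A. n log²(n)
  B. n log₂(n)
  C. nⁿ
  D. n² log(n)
D

We need g(n) with n² = o(g(n)) and g(n) = o(4ⁿ), i.e. O(n²) ≺ g ≺ O(4ⁿ).
Check each option:
  A. n log²(n) — O(n log² n) does not grow strictly faster than f(n)
  B. n log₂(n) — O(n log n) does not grow strictly faster than f(n)
  C. nⁿ — O(nⁿ) does not grow strictly slower than h(n)
  D. n² log(n) — O(n² log n) is strictly between O(n²) and O(4ⁿ) ✓

Only option D (n² log(n)) lies strictly between.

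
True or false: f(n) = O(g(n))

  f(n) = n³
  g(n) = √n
False

f(n) = n³ is O(n³), and g(n) = √n is O(√n).
Since O(n³) grows faster than O(√n), f(n) = O(g(n)) is false.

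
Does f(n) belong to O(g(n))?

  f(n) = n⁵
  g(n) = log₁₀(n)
False

f(n) = n⁵ is O(n⁵), and g(n) = log₁₀(n) is O(log n).
Since O(n⁵) grows faster than O(log n), f(n) = O(g(n)) is false.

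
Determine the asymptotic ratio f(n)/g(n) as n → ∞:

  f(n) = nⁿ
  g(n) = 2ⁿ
∞

Since nⁿ (O(nⁿ)) grows faster than 2ⁿ (O(2ⁿ)),
the ratio f(n)/g(n) → ∞ as n → ∞.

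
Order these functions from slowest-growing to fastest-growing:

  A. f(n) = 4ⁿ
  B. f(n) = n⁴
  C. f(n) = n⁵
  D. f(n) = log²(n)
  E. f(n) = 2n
D < E < B < C < A

Comparing growth rates:
D = log²(n) is O(log² n)
E = 2n is O(n)
B = n⁴ is O(n⁴)
C = n⁵ is O(n⁵)
A = 4ⁿ is O(4ⁿ)

Therefore, the order from slowest to fastest is: D < E < B < C < A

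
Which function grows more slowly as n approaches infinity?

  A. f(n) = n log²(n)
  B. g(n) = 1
B

f(n) = n log²(n) is O(n log² n), while g(n) = 1 is O(1).
Since O(1) grows slower than O(n log² n), g(n) is dominated.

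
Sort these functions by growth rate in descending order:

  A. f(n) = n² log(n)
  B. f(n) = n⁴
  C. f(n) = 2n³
B > C > A

Comparing growth rates:
B = n⁴ is O(n⁴)
C = 2n³ is O(n³)
A = n² log(n) is O(n² log n)

Therefore, the order from fastest to slowest is: B > C > A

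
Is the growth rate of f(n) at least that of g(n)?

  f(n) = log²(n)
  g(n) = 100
True

f(n) = log²(n) is O(log² n), and g(n) = 100 is O(1).
Since O(log² n) grows at least as fast as O(1), f(n) = Ω(g(n)) is true.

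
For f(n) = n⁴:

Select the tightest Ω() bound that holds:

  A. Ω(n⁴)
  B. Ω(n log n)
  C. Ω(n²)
A

f(n) = n⁴ is Ω(n⁴).
All listed options are valid Big-Ω bounds (lower bounds),
but Ω(n⁴) is the tightest (largest valid bound).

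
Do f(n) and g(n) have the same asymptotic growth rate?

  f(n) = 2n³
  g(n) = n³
True

f(n) = 2n³ and g(n) = n³ are both O(n³).
Since they have the same asymptotic growth rate, f(n) = Θ(g(n)) is true.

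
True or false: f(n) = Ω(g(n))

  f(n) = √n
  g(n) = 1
True

f(n) = √n is O(√n), and g(n) = 1 is O(1).
Since O(√n) grows at least as fast as O(1), f(n) = Ω(g(n)) is true.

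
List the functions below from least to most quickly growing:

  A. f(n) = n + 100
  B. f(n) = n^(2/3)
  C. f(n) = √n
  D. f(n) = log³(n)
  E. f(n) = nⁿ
D < C < B < A < E

Comparing growth rates:
D = log³(n) is O(log³ n)
C = √n is O(√n)
B = n^(2/3) is O(n^(2/3))
A = n + 100 is O(n)
E = nⁿ is O(nⁿ)

Therefore, the order from slowest to fastest is: D < C < B < A < E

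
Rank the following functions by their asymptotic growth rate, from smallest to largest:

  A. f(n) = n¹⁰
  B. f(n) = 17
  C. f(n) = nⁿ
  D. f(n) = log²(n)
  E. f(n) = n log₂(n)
B < D < E < A < C

Comparing growth rates:
B = 17 is O(1)
D = log²(n) is O(log² n)
E = n log₂(n) is O(n log n)
A = n¹⁰ is O(n¹⁰)
C = nⁿ is O(nⁿ)

Therefore, the order from slowest to fastest is: B < D < E < A < C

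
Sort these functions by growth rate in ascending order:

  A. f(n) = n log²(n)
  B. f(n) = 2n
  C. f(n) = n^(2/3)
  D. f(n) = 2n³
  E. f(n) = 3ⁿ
C < B < A < D < E

Comparing growth rates:
C = n^(2/3) is O(n^(2/3))
B = 2n is O(n)
A = n log²(n) is O(n log² n)
D = 2n³ is O(n³)
E = 3ⁿ is O(3ⁿ)

Therefore, the order from slowest to fastest is: C < B < A < D < E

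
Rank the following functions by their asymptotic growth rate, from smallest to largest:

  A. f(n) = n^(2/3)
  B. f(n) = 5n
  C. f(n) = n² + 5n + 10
A < B < C

Comparing growth rates:
A = n^(2/3) is O(n^(2/3))
B = 5n is O(n)
C = n² + 5n + 10 is O(n²)

Therefore, the order from slowest to fastest is: A < B < C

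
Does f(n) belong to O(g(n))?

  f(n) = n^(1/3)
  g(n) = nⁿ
True

f(n) = n^(1/3) is O(n^(1/3)), and g(n) = nⁿ is O(nⁿ).
Since O(n^(1/3)) ⊆ O(nⁿ) (f grows no faster than g), f(n) = O(g(n)) is true.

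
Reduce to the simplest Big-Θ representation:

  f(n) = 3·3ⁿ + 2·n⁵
Θ(3ⁿ)

Order the terms by growth rate: 2·n⁵ ≺ 3·3ⁿ.
The fastest-growing term 3·3ⁿ dominates as n → ∞; dropping its constant factor gives Θ(3ⁿ).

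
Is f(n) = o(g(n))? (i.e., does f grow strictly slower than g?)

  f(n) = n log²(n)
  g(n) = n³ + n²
True

f(n) = n log²(n) is O(n log² n), and g(n) = n³ + n² is O(n³).
Since O(n log² n) grows strictly slower than O(n³), f(n) = o(g(n)) is true.
This means lim(n→∞) f(n)/g(n) = 0.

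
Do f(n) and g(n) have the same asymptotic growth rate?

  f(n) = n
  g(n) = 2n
True

f(n) = n and g(n) = 2n are both O(n).
Since they have the same asymptotic growth rate, f(n) = Θ(g(n)) is true.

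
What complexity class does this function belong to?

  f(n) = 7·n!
O(n!)

The dominant term in 7·n! is 7·n!, which is Θ(n!).
Constants are absorbed, so the tightest bound is O(n!).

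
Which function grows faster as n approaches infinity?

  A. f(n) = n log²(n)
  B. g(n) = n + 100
A

f(n) = n log²(n) is O(n log² n), while g(n) = n + 100 is O(n).
Since O(n log² n) grows faster than O(n), f(n) dominates.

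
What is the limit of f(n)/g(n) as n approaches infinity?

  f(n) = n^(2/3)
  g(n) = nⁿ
0

Since n^(2/3) (O(n^(2/3))) grows slower than nⁿ (O(nⁿ)),
the ratio f(n)/g(n) → 0 as n → ∞.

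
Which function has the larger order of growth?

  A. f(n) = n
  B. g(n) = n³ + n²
B

f(n) = n is O(n), while g(n) = n³ + n² is O(n³).
Since O(n³) grows faster than O(n), g(n) dominates.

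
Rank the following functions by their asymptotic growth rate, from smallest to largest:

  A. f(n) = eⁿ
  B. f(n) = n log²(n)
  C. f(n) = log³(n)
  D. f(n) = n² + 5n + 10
C < B < D < A

Comparing growth rates:
C = log³(n) is O(log³ n)
B = n log²(n) is O(n log² n)
D = n² + 5n + 10 is O(n²)
A = eⁿ is O(eⁿ)

Therefore, the order from slowest to fastest is: C < B < D < A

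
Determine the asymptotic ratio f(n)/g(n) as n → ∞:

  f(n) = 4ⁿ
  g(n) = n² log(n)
∞

Since 4ⁿ (O(4ⁿ)) grows faster than n² log(n) (O(n² log n)),
the ratio f(n)/g(n) → ∞ as n → ∞.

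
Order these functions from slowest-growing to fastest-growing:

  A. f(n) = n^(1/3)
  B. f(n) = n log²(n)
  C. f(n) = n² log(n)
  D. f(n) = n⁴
A < B < C < D

Comparing growth rates:
A = n^(1/3) is O(n^(1/3))
B = n log²(n) is O(n log² n)
C = n² log(n) is O(n² log n)
D = n⁴ is O(n⁴)

Therefore, the order from slowest to fastest is: A < B < C < D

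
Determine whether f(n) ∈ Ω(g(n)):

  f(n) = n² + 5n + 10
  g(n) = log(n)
True

f(n) = n² + 5n + 10 is O(n²), and g(n) = log(n) is O(log n).
Since O(n²) grows at least as fast as O(log n), f(n) = Ω(g(n)) is true.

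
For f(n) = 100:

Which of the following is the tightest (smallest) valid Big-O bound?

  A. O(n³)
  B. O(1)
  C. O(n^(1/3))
B

f(n) = 100 is O(1).
All listed options are valid Big-O bounds (upper bounds),
but O(1) is the tightest (smallest valid bound).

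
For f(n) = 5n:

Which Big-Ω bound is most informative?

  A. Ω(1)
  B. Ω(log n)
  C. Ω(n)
C

f(n) = 5n is Ω(n).
All listed options are valid Big-Ω bounds (lower bounds),
but Ω(n) is the tightest (largest valid bound).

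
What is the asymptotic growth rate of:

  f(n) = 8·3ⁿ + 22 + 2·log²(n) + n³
Θ(3ⁿ)

Order the terms by growth rate: 22 ≺ 2·log²(n) ≺ n³ ≺ 8·3ⁿ.
The fastest-growing term 8·3ⁿ dominates as n → ∞; dropping its constant factor gives Θ(3ⁿ).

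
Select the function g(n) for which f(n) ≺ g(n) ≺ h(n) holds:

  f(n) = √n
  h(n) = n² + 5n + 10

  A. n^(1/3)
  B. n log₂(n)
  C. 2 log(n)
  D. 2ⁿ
B

We need g(n) with √n = o(g(n)) and g(n) = o(n² + 5n + 10), i.e. O(√n) ≺ g ≺ O(n²).
Check each option:
  A. n^(1/3) — O(n^(1/3)) does not grow strictly faster than f(n)
  B. n log₂(n) — O(n log n) is strictly between O(√n) and O(n²) ✓
  C. 2 log(n) — O(log n) does not grow strictly faster than f(n)
  D. 2ⁿ — O(2ⁿ) does not grow strictly slower than h(n)

Only option B (n log₂(n)) lies strictly between.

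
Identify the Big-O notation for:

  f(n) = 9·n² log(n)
O(n² log n)

The dominant term in 9·n² log(n) is 9·n² log(n), which is Θ(n² log n).
Constants are absorbed, so the tightest bound is O(n² log n).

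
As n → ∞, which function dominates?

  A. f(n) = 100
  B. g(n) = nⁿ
B

f(n) = 100 is O(1), while g(n) = nⁿ is O(nⁿ).
Since O(nⁿ) grows faster than O(1), g(n) dominates.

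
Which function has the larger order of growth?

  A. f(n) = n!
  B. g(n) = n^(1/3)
A

f(n) = n! is O(n!), while g(n) = n^(1/3) is O(n^(1/3)).
Since O(n!) grows faster than O(n^(1/3)), f(n) dominates.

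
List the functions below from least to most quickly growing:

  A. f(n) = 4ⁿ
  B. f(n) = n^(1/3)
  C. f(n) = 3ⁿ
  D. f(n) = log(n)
D < B < C < A

Comparing growth rates:
D = log(n) is O(log n)
B = n^(1/3) is O(n^(1/3))
C = 3ⁿ is O(3ⁿ)
A = 4ⁿ is O(4ⁿ)

Therefore, the order from slowest to fastest is: D < B < C < A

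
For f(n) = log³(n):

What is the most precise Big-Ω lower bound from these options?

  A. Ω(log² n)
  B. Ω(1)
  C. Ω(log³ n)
C

f(n) = log³(n) is Ω(log³ n).
All listed options are valid Big-Ω bounds (lower bounds),
but Ω(log³ n) is the tightest (largest valid bound).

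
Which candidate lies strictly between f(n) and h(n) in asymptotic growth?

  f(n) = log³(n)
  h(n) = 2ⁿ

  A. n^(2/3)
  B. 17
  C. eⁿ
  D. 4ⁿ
A

We need g(n) with log³(n) = o(g(n)) and g(n) = o(2ⁿ), i.e. O(log³ n) ≺ g ≺ O(2ⁿ).
Check each option:
  A. n^(2/3) — O(n^(2/3)) is strictly between O(log³ n) and O(2ⁿ) ✓
  B. 17 — O(1) does not grow strictly faster than f(n)
  C. eⁿ — O(eⁿ) does not grow strictly slower than h(n)
  D. 4ⁿ — O(4ⁿ) does not grow strictly slower than h(n)

Only option A (n^(2/3)) lies strictly between.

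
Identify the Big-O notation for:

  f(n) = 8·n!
O(n!)

The dominant term in 8·n! is 8·n!, which is Θ(n!).
Constants are absorbed, so the tightest bound is O(n!).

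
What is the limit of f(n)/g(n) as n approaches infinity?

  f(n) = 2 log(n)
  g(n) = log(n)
2

Since 2 log(n) and log(n) have the same growth rate (O(log n)),
the ratio converges to a constant: 2.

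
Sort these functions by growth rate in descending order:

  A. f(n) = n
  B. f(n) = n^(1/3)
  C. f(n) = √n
A > C > B

Comparing growth rates:
A = n is O(n)
C = √n is O(√n)
B = n^(1/3) is O(n^(1/3))

Therefore, the order from fastest to slowest is: A > C > B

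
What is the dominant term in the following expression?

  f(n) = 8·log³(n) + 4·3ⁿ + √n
4·3ⁿ

Looking at each term:
  - 8·log³(n) is O(log³ n)
  - 4·3ⁿ is O(3ⁿ)
  - √n is O(√n)

The term 4·3ⁿ (O(3ⁿ)) grows fastest and dominates all others.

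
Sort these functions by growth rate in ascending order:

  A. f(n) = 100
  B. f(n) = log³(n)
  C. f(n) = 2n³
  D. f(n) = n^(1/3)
A < B < D < C

Comparing growth rates:
A = 100 is O(1)
B = log³(n) is O(log³ n)
D = n^(1/3) is O(n^(1/3))
C = 2n³ is O(n³)

Therefore, the order from slowest to fastest is: A < B < D < C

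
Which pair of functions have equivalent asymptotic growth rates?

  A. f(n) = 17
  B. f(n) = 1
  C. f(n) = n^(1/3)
A and B

Examining each function:
  A. 17 is O(1)
  B. 1 is O(1)
  C. n^(1/3) is O(n^(1/3))

Functions A and B both have the same complexity class.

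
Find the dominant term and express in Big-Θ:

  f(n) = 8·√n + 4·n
Θ(n)

Order the terms by growth rate: 8·√n ≺ 4·n.
The fastest-growing term 4·n dominates as n → ∞; dropping its constant factor gives Θ(n).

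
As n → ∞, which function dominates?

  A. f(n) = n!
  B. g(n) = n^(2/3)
A

f(n) = n! is O(n!), while g(n) = n^(2/3) is O(n^(2/3)).
Since O(n!) grows faster than O(n^(2/3)), f(n) dominates.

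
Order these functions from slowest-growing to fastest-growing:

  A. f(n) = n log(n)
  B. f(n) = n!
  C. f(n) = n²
A < C < B

Comparing growth rates:
A = n log(n) is O(n log n)
C = n² is O(n²)
B = n! is O(n!)

Therefore, the order from slowest to fastest is: A < C < B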